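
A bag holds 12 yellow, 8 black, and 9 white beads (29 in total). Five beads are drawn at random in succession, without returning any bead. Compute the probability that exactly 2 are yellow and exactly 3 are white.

88/1885

Unordered draws without replacement: count favorable combinations over C(29,5).
Favorable = C(12,2) · C(8,0) · C(9,3) = 5544; total = C(29,5) = 118755.
P = 5544/118755 = 88/1885 ≈ 0.0467.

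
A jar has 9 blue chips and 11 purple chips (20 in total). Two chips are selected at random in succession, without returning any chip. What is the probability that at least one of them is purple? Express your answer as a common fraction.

Use the complement: P(at least one purple) = 1 − P(no purple).
P(none) = C(9,2)/C(20,2) = 36/190.
So P = 1 − 36/190 = 77/95 ≈ 0.8105.

77/95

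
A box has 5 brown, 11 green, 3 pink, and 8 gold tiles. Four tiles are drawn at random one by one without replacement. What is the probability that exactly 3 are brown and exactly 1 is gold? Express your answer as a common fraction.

Unordered draws without replacement: count favorable combinations over C(27,4).
Favorable = C(5,3) · C(11,0) · C(3,0) · C(8,1) = 80; total = C(27,4) = 17550.
P = 80/17550 = 8/1755 ≈ 0.0046.

8/1755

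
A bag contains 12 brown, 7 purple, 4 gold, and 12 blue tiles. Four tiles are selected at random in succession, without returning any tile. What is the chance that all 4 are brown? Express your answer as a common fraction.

9/952

Unordered draws without replacement: count favorable combinations over C(35,4).
Favorable = C(12,4) · C(7,0) · C(4,0) · C(12,0) = 495; total = C(35,4) = 52360.
P = 495/52360 = 9/952 ≈ 0.0095.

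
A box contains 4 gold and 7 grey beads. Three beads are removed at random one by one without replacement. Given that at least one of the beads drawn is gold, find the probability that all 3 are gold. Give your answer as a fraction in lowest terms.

P(all 3 gold) = C(4,3)/C(11,3) = 4/165; P(at least one gold) = 1 − C(7,3)/C(11,3) = 26/33.
Since 'all 3 gold' ⊆ 'at least one gold', P(all 3 | at least one) = 4/165 / 26/33 = 2/65 ≈ 0.0308.

2/65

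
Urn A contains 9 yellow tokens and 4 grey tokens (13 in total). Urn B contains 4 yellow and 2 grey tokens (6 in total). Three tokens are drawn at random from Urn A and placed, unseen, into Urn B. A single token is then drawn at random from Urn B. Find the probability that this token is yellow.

Condition on how many of the transferred tokens are yellow (from Urn A: 9 yellow of 13; then Urn B has 9 total).
  0 yellow: C(9,0)C(4,3)/C(13,3) = 2/143; then P = 4/9
  1 yellow: C(9,1)C(4,2)/C(13,3) = 27/143; then P = 5/9
  2 yellow: C(9,2)C(4,1)/C(13,3) = 72/143; then P = 6/9
  3 yellow: C(9,3)C(4,0)/C(13,3) = 42/143; then P = 7/9
P(yellow from Urn B) = 79/117 ≈ 0.6752.

79/117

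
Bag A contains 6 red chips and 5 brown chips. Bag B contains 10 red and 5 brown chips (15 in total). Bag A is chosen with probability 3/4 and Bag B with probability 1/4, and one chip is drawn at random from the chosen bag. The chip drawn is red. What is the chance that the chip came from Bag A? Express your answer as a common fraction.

27/38

P(red | Bag A) = 6/11; P(red | Bag B) = 2/3.
P(red) = 3/4·6/11 + 1/4·2/3 = 19/33.
By Bayes' rule, P(Bag A | red) = 9/22 / 19/33 = 27/38 ≈ 0.7105.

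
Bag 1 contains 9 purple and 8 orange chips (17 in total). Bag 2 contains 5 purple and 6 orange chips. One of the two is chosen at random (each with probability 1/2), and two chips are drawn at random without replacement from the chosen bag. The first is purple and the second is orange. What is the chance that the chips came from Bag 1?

P(E | Bag 1) = 9/34; P(E | Bag 2) = 3/11.
P(E) = 1/2·9/34 + 1/2·3/11 = 201/748.
By Bayes' rule, P(Bag 1 | E) = 9/68 / 201/748 = 33/67 ≈ 0.4925.

33/67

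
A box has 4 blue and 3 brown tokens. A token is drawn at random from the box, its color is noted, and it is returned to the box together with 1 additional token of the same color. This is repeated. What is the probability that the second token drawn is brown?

3/7

Condition on the first draw. If first is brown (prob 3/7), second-brown has prob (4)/(8); if not (prob 4/7), it has prob 3/(8).
P = (3/7)·(4/8) + (4/7)·(3/8) = 3/7 ≈ 0.4286.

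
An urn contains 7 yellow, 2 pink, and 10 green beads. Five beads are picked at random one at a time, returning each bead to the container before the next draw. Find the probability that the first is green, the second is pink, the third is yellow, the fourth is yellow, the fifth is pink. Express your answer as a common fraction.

1960/2476099

Multiply the conditional probability of each draw in order, with replacement (the composition resets each draw).
P = (10/19) · (2/19) · (7/19) · (7/19) · (2/19) = 1960/2476099 ≈ 0.0008.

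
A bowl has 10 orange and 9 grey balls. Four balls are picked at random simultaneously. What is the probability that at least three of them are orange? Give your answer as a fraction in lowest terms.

215/646

Sum the hypergeometric tail for j = 3,…,4 orange balls.
Favorable = C(10,3)·C(9,1) + C(10,4)·C(9,0) = 1290; total = C(19,4) = 3876.
P = 1290/3876 = 215/646 ≈ 0.3328.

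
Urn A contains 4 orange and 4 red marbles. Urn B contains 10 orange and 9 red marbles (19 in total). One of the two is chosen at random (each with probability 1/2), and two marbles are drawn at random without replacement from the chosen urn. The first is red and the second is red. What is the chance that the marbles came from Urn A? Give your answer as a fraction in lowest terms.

P(E | Urn A) = 3/14; P(E | Urn B) = 4/19.
P(E) = 1/2·3/14 + 1/2·4/19 = 113/532.
By Bayes' rule, P(Urn A | E) = 3/28 / 113/532 = 57/113 ≈ 0.5044.

57/113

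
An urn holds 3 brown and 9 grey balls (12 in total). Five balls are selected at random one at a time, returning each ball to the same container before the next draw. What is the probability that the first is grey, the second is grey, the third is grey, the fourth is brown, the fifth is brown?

27/1024

Multiply the conditional probability of each draw in order, with replacement (the composition resets each draw).
P = (9/12) · (9/12) · (9/12) · (3/12) · (3/12) = 27/1024 ≈ 0.0264.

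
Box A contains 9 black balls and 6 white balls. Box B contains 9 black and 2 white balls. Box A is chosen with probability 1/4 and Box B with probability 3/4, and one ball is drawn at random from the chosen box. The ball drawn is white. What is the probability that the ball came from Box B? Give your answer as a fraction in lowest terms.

P(white | Box A) = 2/5; P(white | Box B) = 2/11.
P(white) = 1/4·2/5 + 3/4·2/11 = 13/55.
By Bayes' rule, P(Box B | white) = 3/22 / 13/55 = 15/26 ≈ 0.5769.

15/26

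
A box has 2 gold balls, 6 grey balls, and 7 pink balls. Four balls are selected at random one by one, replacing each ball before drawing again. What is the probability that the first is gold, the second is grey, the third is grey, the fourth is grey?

16/1875

Multiply the conditional probability of each draw in order, with replacement (the composition resets each draw).
P = (2/15) · (6/15) · (6/15) · (6/15) = 16/1875 ≈ 0.0085.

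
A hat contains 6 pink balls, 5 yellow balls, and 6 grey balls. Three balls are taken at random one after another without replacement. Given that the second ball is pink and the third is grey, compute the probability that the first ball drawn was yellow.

P(first=yellow and the second ball is pink and the third is grey) = (5/17)·(6/16)·(6/15) = 3/68.
P(E) = Σ over first color = 3/68 + 3/68 + 3/68 = 9/68.
By Bayes, P(first=yellow | E) = 3/68 / 9/68 = 1/3 ≈ 0.3333.

1/3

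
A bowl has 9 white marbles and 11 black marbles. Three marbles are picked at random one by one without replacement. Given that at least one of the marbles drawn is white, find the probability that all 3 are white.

28/325

P(all 3 white) = C(9,3)/C(20,3) = 7/95; P(at least one white) = 1 − C(11,3)/C(20,3) = 65/76.
Since 'all 3 white' ⊆ 'at least one white', P(all 3 | at least one) = 7/95 / 65/76 = 28/325 ≈ 0.0862.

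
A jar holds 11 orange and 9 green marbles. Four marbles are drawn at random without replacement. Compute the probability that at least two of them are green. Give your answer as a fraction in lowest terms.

202/323

Sum the hypergeometric tail for j = 2,…,4 green marbles.
Favorable = C(9,2)·C(11,2) + C(9,3)·C(11,1) + C(9,4)·C(11,0) = 3030; total = C(20,4) = 4845.
P = 3030/4845 = 202/323 ≈ 0.6254.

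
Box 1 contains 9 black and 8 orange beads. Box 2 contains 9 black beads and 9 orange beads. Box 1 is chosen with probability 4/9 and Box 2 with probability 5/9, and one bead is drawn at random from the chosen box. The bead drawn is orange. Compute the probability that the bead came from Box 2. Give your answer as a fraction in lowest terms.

P(orange | Box 1) = 8/17; P(orange | Box 2) = 1/2.
P(orange) = 4/9·8/17 + 5/9·1/2 = 149/306.
By Bayes' rule, P(Box 2 | orange) = 5/18 / 149/306 = 85/149 ≈ 0.5705.

85/149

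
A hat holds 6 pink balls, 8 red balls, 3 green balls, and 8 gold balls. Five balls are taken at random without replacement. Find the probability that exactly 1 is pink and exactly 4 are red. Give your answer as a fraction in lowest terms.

Unordered draws without replacement: count favorable combinations over C(25,5).
Favorable = C(6,1) · C(8,4) · C(3,0) · C(8,0) = 420; total = C(25,5) = 53130.
P = 420/53130 = 2/253 ≈ 0.0079.

2/253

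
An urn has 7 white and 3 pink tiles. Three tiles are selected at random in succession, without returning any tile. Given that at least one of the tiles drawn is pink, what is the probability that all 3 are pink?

1/85

P(all 3 pink) = C(3,3)/C(10,3) = 1/120; P(at least one pink) = 1 − C(7,3)/C(10,3) = 17/24.
Since 'all 3 pink' ⊆ 'at least one pink', P(all 3 | at least one) = 1/120 / 17/24 = 1/85 ≈ 0.0118.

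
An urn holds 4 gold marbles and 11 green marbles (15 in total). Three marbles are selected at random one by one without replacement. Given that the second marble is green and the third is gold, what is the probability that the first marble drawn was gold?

P(first=gold and the second marble is green and the third is gold) = (4/15)·(11/14)·(3/13) = 22/455.
P(E) = Σ over first color = 22/455 + 44/273 = 22/105.
By Bayes, P(first=gold | E) = 22/455 / 22/105 = 3/13 ≈ 0.2308.

3/13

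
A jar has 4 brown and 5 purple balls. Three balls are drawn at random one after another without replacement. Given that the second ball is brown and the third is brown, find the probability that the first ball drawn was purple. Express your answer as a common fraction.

P(first=purple and the second ball is brown and the third is brown) = (5/9)·(4/8)·(3/7) = 5/42.
P(E) = Σ over first color = 1/21 + 5/42 = 1/6.
By Bayes, P(first=purple | E) = 5/42 / 1/6 = 5/7 ≈ 0.7143.

5/7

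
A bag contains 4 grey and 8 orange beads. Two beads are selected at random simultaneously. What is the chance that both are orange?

Unordered draws without replacement: count favorable combinations over C(12,2).
Favorable = C(4,0) · C(8,2) = 28; total = C(12,2) = 66.
P = 28/66 = 14/33 ≈ 0.4242.

14/33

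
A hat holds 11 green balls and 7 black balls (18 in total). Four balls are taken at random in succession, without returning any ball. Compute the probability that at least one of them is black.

91/102

Use the complement: P(at least one black) = 1 − P(no black).
P(none) = C(11,4)/C(18,4) = 330/3060.
So P = 1 − 330/3060 = 91/102 ≈ 0.8922.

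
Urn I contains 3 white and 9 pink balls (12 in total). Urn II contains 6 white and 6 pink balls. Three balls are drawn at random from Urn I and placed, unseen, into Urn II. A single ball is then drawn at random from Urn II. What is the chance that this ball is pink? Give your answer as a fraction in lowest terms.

Condition on how many of the transferred balls are pink (from Urn I: 9 pink of 12; then Urn II has 15 total).
  0 pink: C(9,0)C(3,3)/C(12,3) = 1/220; then P = 6/15
  1 pink: C(9,1)C(3,2)/C(12,3) = 27/220; then P = 7/15
  2 pink: C(9,2)C(3,1)/C(12,3) = 27/55; then P = 8/15
  3 pink: C(9,3)C(3,0)/C(12,3) = 21/55; then P = 9/15
P(pink from Urn II) = 11/20 ≈ 0.5500.

11/20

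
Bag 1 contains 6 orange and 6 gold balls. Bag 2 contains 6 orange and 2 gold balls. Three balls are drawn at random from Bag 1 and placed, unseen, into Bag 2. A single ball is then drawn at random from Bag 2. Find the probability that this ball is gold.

Condition on how many of the transferred balls are gold (from Bag 1: 6 gold of 12; then Bag 2 has 11 total).
  0 gold: C(6,0)C(6,3)/C(12,3) = 1/11; then P = 2/11
  1 gold: C(6,1)C(6,2)/C(12,3) = 9/22; then P = 3/11
  2 gold: C(6,2)C(6,1)/C(12,3) = 9/22; then P = 4/11
  3 gold: C(6,3)C(6,0)/C(12,3) = 1/11; then P = 5/11
P(gold from Bag 2) = 7/22 ≈ 0.3182.

7/22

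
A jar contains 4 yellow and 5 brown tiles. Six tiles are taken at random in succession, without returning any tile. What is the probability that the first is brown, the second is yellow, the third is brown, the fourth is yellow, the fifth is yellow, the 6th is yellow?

1/126

Multiply the conditional probability of each draw in order, without replacement, so each draw removes one from its color and from the total.
P = (5/9) · (4/8) · (4/7) · (3/6) · (2/5) · (1/4) = 1/126 ≈ 0.0079.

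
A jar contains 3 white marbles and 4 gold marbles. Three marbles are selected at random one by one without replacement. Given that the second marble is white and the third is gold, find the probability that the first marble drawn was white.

P(first=white and the second marble is white and the third is gold) = (3/7)·(2/6)·(4/5) = 4/35.
P(E) = Σ over first color = 4/35 + 6/35 = 2/7.
By Bayes, P(first=white | E) = 4/35 / 2/7 = 2/5 ≈ 0.4000.

2/5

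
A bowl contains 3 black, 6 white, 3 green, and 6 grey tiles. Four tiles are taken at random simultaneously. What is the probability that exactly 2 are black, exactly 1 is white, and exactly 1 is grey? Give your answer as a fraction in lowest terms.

Unordered draws without replacement: count favorable combinations over C(18,4).
Favorable = C(3,2) · C(6,1) · C(3,0) · C(6,1) = 108; total = C(18,4) = 3060.
P = 108/3060 = 3/85 ≈ 0.0353.

3/85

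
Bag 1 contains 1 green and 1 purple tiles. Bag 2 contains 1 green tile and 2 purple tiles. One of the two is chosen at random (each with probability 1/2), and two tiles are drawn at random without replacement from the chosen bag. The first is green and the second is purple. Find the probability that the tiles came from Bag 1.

P(E | Bag 1) = 1/2; P(E | Bag 2) = 1/3.
P(E) = 1/2·1/2 + 1/2·1/3 = 5/12.
By Bayes' rule, P(Bag 1 | E) = 1/4 / 5/12 = 3/5 ≈ 0.6000.

3/5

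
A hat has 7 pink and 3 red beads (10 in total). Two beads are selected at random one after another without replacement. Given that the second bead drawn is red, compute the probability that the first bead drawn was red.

P(first=red and the second bead drawn is red) = (3/10)·(2/9) = 1/15.
P(the second bead drawn is red) = Σ over first color = 7/30 + 1/15 = 3/10.
By Bayes, P(first=red | the second bead drawn is red) = 1/15 / 3/10 = 2/9 ≈ 0.2222.

2/9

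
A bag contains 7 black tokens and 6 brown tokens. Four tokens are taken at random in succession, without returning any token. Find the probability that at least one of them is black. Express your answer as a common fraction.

140/143

Use the complement: P(at least one black) = 1 − P(no black).
P(none) = C(6,4)/C(13,4) = 15/715.
So P = 1 − 15/715 = 140/143 ≈ 0.9790.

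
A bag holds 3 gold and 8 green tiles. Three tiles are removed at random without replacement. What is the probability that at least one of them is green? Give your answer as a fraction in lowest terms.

Use the complement: P(at least one green) = 1 − P(no green).
P(none) = C(3,3)/C(11,3) = 1/165.
So P = 1 − 1/165 = 164/165 ≈ 0.9939.

164/165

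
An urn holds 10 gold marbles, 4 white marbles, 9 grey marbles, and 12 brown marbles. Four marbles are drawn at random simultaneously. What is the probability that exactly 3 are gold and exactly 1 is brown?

Unordered draws without replacement: count favorable combinations over C(35,4).
Favorable = C(10,3) · C(4,0) · C(9,0) · C(12,1) = 1440; total = C(35,4) = 52360.
P = 1440/52360 = 36/1309 ≈ 0.0275.

36/1309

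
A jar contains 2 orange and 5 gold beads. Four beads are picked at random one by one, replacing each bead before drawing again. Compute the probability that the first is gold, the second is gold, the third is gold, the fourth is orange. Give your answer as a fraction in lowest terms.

Multiply the conditional probability of each draw in order, with replacement (the composition resets each draw).
P = (5/7) · (5/7) · (5/7) · (2/7) = 250/2401 ≈ 0.1041.

250/2401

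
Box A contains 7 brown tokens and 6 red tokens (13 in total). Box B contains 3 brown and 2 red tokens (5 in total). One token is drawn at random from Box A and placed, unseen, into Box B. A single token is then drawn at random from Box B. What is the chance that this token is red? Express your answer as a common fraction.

Condition on how many of the transferred tokens are red (from Box A: 6 red of 13; then Box B has 6 total).
  0 red: C(6,0)C(7,1)/C(13,1) = 7/13; then P = 2/6
  1 red: C(6,1)C(7,0)/C(13,1) = 6/13; then P = 3/6
P(red from Box B) = 16/39 ≈ 0.4103.

16/39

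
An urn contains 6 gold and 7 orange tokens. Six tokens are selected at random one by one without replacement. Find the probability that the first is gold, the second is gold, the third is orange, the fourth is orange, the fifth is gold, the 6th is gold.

Multiply the conditional probability of each draw in order, without replacement, so each draw removes one from its color and from the total.
P = (6/13) · (5/12) · (7/11) · (6/10) · (4/9) · (3/8) = 7/572 ≈ 0.0122.

7/572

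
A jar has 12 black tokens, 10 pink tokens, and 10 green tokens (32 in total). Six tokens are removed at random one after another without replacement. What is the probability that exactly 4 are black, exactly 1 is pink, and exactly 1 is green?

1375/25172

Unordered draws without replacement: count favorable combinations over C(32,6).
Favorable = C(12,4) · C(10,1) · C(10,1) = 49500; total = C(32,6) = 906192.
P = 49500/906192 = 1375/25172 ≈ 0.0546.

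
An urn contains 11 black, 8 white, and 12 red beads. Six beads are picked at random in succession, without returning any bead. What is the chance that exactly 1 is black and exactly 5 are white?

88/105183

Unordered draws without replacement: count favorable combinations over C(31,6).
Favorable = C(11,1) · C(8,5) · C(12,0) = 616; total = C(31,6) = 736281.
P = 616/736281 = 88/105183 ≈ 0.0008.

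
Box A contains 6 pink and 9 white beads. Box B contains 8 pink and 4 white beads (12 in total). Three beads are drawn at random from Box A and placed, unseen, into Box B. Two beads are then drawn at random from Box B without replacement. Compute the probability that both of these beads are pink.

1331/3675

Condition on how many of the transferred beads are pink (from Box A: 6 pink of 15; then Box B has 15 total).
  0 pink: C(6,0)C(9,3)/C(15,3) = 12/65; then P = C(8,2)/C(15,2) = 4/15
  1 pink: C(6,1)C(9,2)/C(15,3) = 216/455; then P = C(9,2)/C(15,2) = 12/35
  2 pink: C(6,2)C(9,1)/C(15,3) = 27/91; then P = C(10,2)/C(15,2) = 3/7
  3 pink: C(6,3)C(9,0)/C(15,3) = 4/91; then P = C(11,2)/C(15,2) = 11/21
P(both pink) = 1331/3675 ≈ 0.3622.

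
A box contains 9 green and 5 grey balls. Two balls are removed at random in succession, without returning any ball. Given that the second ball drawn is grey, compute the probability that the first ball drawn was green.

P(first=green and the second ball drawn is grey) = (9/14)·(5/13) = 45/182.
P(the second ball drawn is grey) = Σ over first color = 45/182 + 10/91 = 5/14.
By Bayes, P(first=green | the second ball drawn is grey) = 45/182 / 5/14 = 9/13 ≈ 0.6923.

9/13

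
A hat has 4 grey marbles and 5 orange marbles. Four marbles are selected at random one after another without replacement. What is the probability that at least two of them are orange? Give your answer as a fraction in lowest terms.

5/6

Sum the hypergeometric tail for j = 2,…,4 orange marbles.
Favorable = C(5,2)·C(4,2) + C(5,3)·C(4,1) + C(5,4)·C(4,0) = 105; total = C(9,4) = 126.
P = 105/126 = 5/6 ≈ 0.8333.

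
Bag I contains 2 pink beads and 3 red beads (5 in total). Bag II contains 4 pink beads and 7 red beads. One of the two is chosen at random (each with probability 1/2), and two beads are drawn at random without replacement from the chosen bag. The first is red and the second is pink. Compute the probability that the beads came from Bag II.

28/61

P(E | Bag I) = 3/10; P(E | Bag II) = 14/55.
P(E) = 1/2·3/10 + 1/2·14/55 = 61/220.
By Bayes' rule, P(Bag II | E) = 7/55 / 61/220 = 28/61 ≈ 0.4590.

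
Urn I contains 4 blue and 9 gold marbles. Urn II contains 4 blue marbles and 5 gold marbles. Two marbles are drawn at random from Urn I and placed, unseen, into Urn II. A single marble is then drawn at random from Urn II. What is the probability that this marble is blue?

Condition on how many of the transferred marbles are blue (from Urn I: 4 blue of 13; then Urn II has 11 total).
  0 blue: C(4,0)C(9,2)/C(13,2) = 6/13; then P = 4/11
  1 blue: C(4,1)C(9,1)/C(13,2) = 6/13; then P = 5/11
  2 blue: C(4,2)C(9,0)/C(13,2) = 1/13; then P = 6/11
P(blue from Urn II) = 60/143 ≈ 0.4196.

60/143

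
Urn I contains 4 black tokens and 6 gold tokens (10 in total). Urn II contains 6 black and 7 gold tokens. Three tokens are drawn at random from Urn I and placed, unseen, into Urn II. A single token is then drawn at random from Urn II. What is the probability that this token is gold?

11/20

Condition on how many of the transferred tokens are gold (from Urn I: 6 gold of 10; then Urn II has 16 total).
  0 gold: C(6,0)C(4,3)/C(10,3) = 1/30; then P = 7/16
  1 gold: C(6,1)C(4,2)/C(10,3) = 3/10; then P = 8/16
  2 gold: C(6,2)C(4,1)/C(10,3) = 1/2; then P = 9/16
  3 gold: C(6,3)C(4,0)/C(10,3) = 1/6; then P = 10/16
P(gold from Urn II) = 11/20 ≈ 0.5500.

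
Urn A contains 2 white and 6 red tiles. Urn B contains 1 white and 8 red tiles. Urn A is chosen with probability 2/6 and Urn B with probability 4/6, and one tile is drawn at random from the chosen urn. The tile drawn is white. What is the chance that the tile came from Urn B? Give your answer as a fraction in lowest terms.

P(white | Urn A) = 1/4; P(white | Urn B) = 1/9.
P(white) = 1/3·1/4 + 2/3·1/9 = 17/108.
By Bayes' rule, P(Urn B | white) = 2/27 / 17/108 = 8/17 ≈ 0.4706.

8/17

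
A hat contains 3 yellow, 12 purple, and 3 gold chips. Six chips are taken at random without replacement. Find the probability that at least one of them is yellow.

Use the complement: P(at least one yellow) = 1 − P(no yellow).
P(none) = C(15,6)/C(18,6) = 5005/18564.
So P = 1 − 5005/18564 = 149/204 ≈ 0.7304.

149/204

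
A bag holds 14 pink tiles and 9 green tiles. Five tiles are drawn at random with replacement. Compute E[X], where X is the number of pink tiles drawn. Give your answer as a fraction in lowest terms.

By linearity of expectation, E[X] = Σ P(draw i is pink); each independent draw has P(pink) = 14/23.
E[X] = 5 · 14/23 = 70/23 ≈ 3.0435.

70/23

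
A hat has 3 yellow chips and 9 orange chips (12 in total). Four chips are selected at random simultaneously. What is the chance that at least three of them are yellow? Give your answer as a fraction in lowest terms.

1/55

Sum the hypergeometric tail for j = 3,…,3 yellow chips.
Favorable = C(3,3)·C(9,1) = 9; total = C(12,4) = 495.
P = 9/495 = 1/55 ≈ 0.0182.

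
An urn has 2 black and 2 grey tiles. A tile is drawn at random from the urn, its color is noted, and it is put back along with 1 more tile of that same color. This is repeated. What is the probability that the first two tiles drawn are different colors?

Either grey then black, or black then grey; after the first draw the total is 5.
P = (2/4)·(2/5) + (2/4)·(2/5) = 2/5 ≈ 0.4000.

2/5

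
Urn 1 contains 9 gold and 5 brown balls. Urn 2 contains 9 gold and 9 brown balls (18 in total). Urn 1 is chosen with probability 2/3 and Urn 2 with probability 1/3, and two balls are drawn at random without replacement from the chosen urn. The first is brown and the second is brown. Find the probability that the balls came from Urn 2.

91/176

P(E | Urn 1) = 10/91; P(E | Urn 2) = 4/17.
P(E) = 2/3·10/91 + 1/3·4/17 = 704/4641.
By Bayes' rule, P(Urn 2 | E) = 4/51 / 704/4641 = 91/176 ≈ 0.5170.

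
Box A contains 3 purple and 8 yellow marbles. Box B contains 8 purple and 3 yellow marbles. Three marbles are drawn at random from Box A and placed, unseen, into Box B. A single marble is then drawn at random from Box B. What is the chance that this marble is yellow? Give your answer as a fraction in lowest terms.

Condition on how many of the transferred marbles are yellow (from Box A: 8 yellow of 11; then Box B has 14 total).
  0 yellow: C(8,0)C(3,3)/C(11,3) = 1/165; then P = 3/14
  1 yellow: C(8,1)C(3,2)/C(11,3) = 8/55; then P = 4/14
  2 yellow: C(8,2)C(3,1)/C(11,3) = 28/55; then P = 5/14
  3 yellow: C(8,3)C(3,0)/C(11,3) = 56/165; then P = 6/14
P(yellow from Box B) = 57/154 ≈ 0.3701.

57/154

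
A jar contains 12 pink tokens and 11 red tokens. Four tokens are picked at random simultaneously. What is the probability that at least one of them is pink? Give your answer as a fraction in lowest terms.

155/161

Use the complement: P(at least one pink) = 1 − P(no pink).
P(none) = C(11,4)/C(23,4) = 330/8855.
So P = 1 − 330/8855 = 155/161 ≈ 0.9627.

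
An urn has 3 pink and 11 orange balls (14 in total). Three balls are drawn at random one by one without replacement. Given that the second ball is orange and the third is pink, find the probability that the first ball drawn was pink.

1/6

P(first=pink and the second ball is orange and the third is pink) = (3/14)·(11/13)·(2/12) = 11/364.
P(E) = Σ over first color = 11/364 + 55/364 = 33/182.
By Bayes, P(first=pink | E) = 11/364 / 33/182 = 1/6 ≈ 0.1667.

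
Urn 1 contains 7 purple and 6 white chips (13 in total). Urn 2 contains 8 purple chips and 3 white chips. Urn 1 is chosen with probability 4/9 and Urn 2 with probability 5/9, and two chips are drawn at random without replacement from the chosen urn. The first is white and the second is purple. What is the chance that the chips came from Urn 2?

P(E | Urn 1) = 7/26; P(E | Urn 2) = 12/55.
P(E) = 4/9·7/26 + 5/9·12/55 = 310/1287.
By Bayes' rule, P(Urn 2 | E) = 4/33 / 310/1287 = 78/155 ≈ 0.5032.

78/155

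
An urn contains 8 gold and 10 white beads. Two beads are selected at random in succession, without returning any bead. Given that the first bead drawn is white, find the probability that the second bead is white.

9/17

After removing 1 white, the urn has 9 white out of 17 remaining.
P(second is white | given) = 9/17 ≈ 0.5294.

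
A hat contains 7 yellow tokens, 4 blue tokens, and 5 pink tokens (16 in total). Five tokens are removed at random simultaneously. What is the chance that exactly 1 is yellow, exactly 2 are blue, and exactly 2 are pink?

Unordered draws without replacement: count favorable combinations over C(16,5).
Favorable = C(7,1) · C(4,2) · C(5,2) = 420; total = C(16,5) = 4368.
P = 420/4368 = 5/52 ≈ 0.0962.

5/52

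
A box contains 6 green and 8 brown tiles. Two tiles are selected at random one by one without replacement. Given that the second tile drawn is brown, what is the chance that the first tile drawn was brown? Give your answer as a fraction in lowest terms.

P(first=brown and the second tile drawn is brown) = (8/14)·(7/13) = 4/13.
P(the second tile drawn is brown) = Σ over first color = 24/91 + 4/13 = 4/7.
By Bayes, P(first=brown | the second tile drawn is brown) = 4/13 / 4/7 = 7/13 ≈ 0.5385.

7/13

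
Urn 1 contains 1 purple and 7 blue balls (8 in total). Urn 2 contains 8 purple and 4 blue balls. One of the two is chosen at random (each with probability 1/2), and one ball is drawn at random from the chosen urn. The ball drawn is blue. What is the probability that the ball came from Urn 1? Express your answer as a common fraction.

21/29

P(blue | Urn 1) = 7/8; P(blue | Urn 2) = 1/3.
P(blue) = 1/2·7/8 + 1/2·1/3 = 29/48.
By Bayes' rule, P(Urn 1 | blue) = 7/16 / 29/48 = 21/29 ≈ 0.7241.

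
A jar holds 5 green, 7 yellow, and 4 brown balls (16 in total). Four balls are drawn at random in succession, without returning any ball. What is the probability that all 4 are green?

1/364

Unordered draws without replacement: count favorable combinations over C(16,4).
Favorable = C(5,4) · C(7,0) · C(4,0) = 5; total = C(16,4) = 1820.
P = 5/1820 = 1/364 ≈ 0.0027.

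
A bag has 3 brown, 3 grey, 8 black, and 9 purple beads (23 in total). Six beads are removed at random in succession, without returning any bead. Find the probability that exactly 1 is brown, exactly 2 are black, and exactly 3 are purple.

336/4807

Unordered draws without replacement: count favorable combinations over C(23,6).
Favorable = C(3,1) · C(3,0) · C(8,2) · C(9,3) = 7056; total = C(23,6) = 100947.
P = 7056/100947 = 336/4807 ≈ 0.0699.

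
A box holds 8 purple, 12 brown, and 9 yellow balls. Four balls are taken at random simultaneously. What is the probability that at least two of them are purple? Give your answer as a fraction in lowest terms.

Sum the hypergeometric tail for j = 2,…,4 purple balls.
Favorable = C(8,2)·C(21,2) + C(8,3)·C(21,1) + C(8,4)·C(21,0) = 7126; total = C(29,4) = 23751.
P = 7126/23751 = 1018/3393 ≈ 0.3000.

1018/3393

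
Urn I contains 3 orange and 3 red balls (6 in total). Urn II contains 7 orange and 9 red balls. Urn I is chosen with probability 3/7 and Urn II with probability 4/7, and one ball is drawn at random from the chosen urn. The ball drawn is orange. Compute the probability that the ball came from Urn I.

6/13

P(orange | Urn I) = 1/2; P(orange | Urn II) = 7/16.
P(orange) = 3/7·1/2 + 4/7·7/16 = 13/28.
By Bayes' rule, P(Urn I | orange) = 3/14 / 13/28 = 6/13 ≈ 0.4615.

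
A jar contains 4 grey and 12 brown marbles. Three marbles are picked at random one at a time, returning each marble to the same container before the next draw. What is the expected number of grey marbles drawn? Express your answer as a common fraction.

3/4

By linearity of expectation, E[X] = Σ P(draw i is grey); each independent draw has P(grey) = 4/16.
E[X] = 3 · 4/16 = 3/4 ≈ 0.7500.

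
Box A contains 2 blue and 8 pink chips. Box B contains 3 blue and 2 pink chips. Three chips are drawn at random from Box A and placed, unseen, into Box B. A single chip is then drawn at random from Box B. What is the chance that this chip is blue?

9/20

Condition on how many of the transferred chips are blue (from Box A: 2 blue of 10; then Box B has 8 total).
  0 blue: C(2,0)C(8,3)/C(10,3) = 7/15; then P = 3/8
  1 blue: C(2,1)C(8,2)/C(10,3) = 7/15; then P = 4/8
  2 blue: C(2,2)C(8,1)/C(10,3) = 1/15; then P = 5/8
P(blue from Box B) = 9/20 ≈ 0.4500.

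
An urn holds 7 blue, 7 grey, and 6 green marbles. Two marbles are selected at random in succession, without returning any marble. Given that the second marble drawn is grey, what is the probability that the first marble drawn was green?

P(first=green and the second marble drawn is grey) = (6/20)·(7/19) = 21/190.
P(the second marble drawn is grey) = Σ over first color = 49/380 + 21/190 + 21/190 = 7/20.
By Bayes, P(first=green | the second marble drawn is grey) = 21/190 / 7/20 = 6/19 ≈ 0.3158.

6/19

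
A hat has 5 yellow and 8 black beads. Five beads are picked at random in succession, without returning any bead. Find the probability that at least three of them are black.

322/429

Sum the hypergeometric tail for j = 3,…,5 black beads.
Favorable = C(8,3)·C(5,2) + C(8,4)·C(5,1) + C(8,5)·C(5,0) = 966; total = C(13,5) = 1287.
P = 966/1287 = 322/429 ≈ 0.7506.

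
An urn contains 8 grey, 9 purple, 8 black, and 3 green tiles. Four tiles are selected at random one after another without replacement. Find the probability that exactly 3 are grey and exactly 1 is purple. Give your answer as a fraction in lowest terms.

8/325

Unordered draws without replacement: count favorable combinations over C(28,4).
Favorable = C(8,3) · C(9,1) · C(8,0) · C(3,0) = 504; total = C(28,4) = 20475.
P = 504/20475 = 8/325 ≈ 0.0246.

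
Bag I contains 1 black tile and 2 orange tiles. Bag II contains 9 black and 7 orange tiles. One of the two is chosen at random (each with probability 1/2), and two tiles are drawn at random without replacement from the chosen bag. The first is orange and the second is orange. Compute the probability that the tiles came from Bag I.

P(E | Bag I) = 1/3; P(E | Bag II) = 7/40.
P(E) = 1/2·1/3 + 1/2·7/40 = 61/240.
By Bayes' rule, P(Bag I | E) = 1/6 / 61/240 = 40/61 ≈ 0.6557.

40/61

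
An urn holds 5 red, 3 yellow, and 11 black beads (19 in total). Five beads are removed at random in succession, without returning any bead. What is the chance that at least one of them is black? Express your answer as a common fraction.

Use the complement: P(at least one black) = 1 − P(no black).
P(none) = C(8,5)/C(19,5) = 56/11628.
So P = 1 − 56/11628 = 2893/2907 ≈ 0.9952.

2893/2907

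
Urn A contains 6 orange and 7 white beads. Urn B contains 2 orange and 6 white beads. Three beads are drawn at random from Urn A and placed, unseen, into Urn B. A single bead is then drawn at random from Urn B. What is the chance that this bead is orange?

4/13

Condition on how many of the transferred beads are orange (from Urn A: 6 orange of 13; then Urn B has 11 total).
  0 orange: C(6,0)C(7,3)/C(13,3) = 35/286; then P = 2/11
  1 orange: C(6,1)C(7,2)/C(13,3) = 63/143; then P = 3/11
  2 orange: C(6,2)C(7,1)/C(13,3) = 105/286; then P = 4/11
  3 orange: C(6,3)C(7,0)/C(13,3) = 10/143; then P = 5/11
P(orange from Urn B) = 4/13 ≈ 0.3077.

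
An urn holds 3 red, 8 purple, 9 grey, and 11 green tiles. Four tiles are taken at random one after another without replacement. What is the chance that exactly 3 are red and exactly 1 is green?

11/31465

Unordered draws without replacement: count favorable combinations over C(31,4).
Favorable = C(3,3) · C(8,0) · C(9,0) · C(11,1) = 11; total = C(31,4) = 31465.
P = 11/31465 = 11/31465 ≈ 0.0003.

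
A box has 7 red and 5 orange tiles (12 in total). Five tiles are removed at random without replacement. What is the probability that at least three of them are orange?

41/132

Sum the hypergeometric tail for j = 3,…,5 orange tiles.
Favorable = C(5,3)·C(7,2) + C(5,4)·C(7,1) + C(5,5)·C(7,0) = 246; total = C(12,5) = 792.
P = 246/792 = 41/132 ≈ 0.3106.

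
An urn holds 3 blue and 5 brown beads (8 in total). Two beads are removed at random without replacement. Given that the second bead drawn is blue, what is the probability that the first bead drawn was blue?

P(first=blue and the second bead drawn is blue) = (3/8)·(2/7) = 3/28.
P(the second bead drawn is blue) = Σ over first color = 3/28 + 15/56 = 3/8.
By Bayes, P(first=blue | the second bead drawn is blue) = 3/28 / 3/8 = 2/7 ≈ 0.2857.

2/7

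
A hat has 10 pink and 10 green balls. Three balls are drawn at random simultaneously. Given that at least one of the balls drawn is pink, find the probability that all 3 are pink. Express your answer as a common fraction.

2/17

P(all 3 pink) = C(10,3)/C(20,3) = 2/19; P(at least one pink) = 1 − C(10,3)/C(20,3) = 17/19.
Since 'all 3 pink' ⊆ 'at least one pink', P(all 3 | at least one) = 2/19 / 17/19 = 2/17 ≈ 0.1176.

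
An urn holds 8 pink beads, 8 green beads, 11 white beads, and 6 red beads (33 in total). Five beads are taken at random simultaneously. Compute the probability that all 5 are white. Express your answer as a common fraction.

Unordered draws without replacement: count favorable combinations over C(33,5).
Favorable = C(8,0) · C(8,0) · C(11,5) · C(6,0) = 462; total = C(33,5) = 237336.
P = 462/237336 = 7/3596 ≈ 0.0019.

7/3596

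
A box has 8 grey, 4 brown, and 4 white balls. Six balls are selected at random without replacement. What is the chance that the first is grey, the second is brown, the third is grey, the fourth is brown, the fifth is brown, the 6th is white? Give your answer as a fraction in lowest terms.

2/2145

Multiply the conditional probability of each draw in order, without replacement, so each draw removes one from its color and from the total.
P = (8/16) · (4/15) · (7/14) · (3/13) · (2/12) · (4/11) = 2/2145 ≈ 0.0009.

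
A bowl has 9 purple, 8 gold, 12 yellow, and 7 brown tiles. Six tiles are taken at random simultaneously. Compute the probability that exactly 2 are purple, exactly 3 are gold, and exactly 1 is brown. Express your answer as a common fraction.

Unordered draws without replacement: count favorable combinations over C(36,6).
Favorable = C(9,2) · C(8,3) · C(12,0) · C(7,1) = 14112; total = C(36,6) = 1947792.
P = 14112/1947792 = 42/5797 ≈ 0.0072.

42/5797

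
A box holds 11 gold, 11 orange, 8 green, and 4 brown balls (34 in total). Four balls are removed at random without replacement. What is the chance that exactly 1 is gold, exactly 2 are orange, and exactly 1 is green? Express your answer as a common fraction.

55/527

Unordered draws without replacement: count favorable combinations over C(34,4).
Favorable = C(11,1) · C(11,2) · C(8,1) · C(4,0) = 4840; total = C(34,4) = 46376.
P = 4840/46376 = 55/527 ≈ 0.1044.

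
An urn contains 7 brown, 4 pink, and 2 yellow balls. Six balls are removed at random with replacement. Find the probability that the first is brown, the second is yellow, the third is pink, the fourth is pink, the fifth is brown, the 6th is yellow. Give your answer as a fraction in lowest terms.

Multiply the conditional probability of each draw in order, with replacement (the composition resets each draw).
P = (7/13) · (2/13) · (4/13) · (4/13) · (7/13) · (2/13) = 3136/4826809 ≈ 0.0006.

3136/4826809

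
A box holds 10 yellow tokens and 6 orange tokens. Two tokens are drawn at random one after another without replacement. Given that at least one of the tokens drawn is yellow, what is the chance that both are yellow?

P(both yellow) = C(10,2)/C(16,2) = 3/8; P(at least one yellow) = 1 − C(6,2)/C(16,2) = 7/8.
Since 'both yellow' ⊆ 'at least one yellow', P(both | at least one) = 3/8 / 7/8 = 3/7 ≈ 0.4286.

3/7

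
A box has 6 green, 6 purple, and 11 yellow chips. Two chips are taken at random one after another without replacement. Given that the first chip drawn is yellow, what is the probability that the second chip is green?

After removing 1 yellow, the box has 6 green out of 22 remaining.
P(second is green | given) = 6/22 = 3/11 ≈ 0.2727.

3/11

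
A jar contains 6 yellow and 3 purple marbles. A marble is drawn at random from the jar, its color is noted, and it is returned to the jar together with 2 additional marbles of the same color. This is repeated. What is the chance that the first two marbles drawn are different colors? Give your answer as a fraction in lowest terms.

Either yellow then purple, or purple then yellow; after the first draw the total is 11.
P = (6/9)·(3/11) + (3/9)·(6/11) = 4/11 ≈ 0.3636.

4/11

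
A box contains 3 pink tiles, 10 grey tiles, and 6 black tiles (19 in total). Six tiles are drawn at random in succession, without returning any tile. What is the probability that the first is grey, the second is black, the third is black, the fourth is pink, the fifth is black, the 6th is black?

5/9044

Multiply the conditional probability of each draw in order, without replacement, so each draw removes one from its color and from the total.
P = (10/19) · (6/18) · (5/17) · (3/16) · (4/15) · (3/14) = 5/9044 ≈ 0.0006.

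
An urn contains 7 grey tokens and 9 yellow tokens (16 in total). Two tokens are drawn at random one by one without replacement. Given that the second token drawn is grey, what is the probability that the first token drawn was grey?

2/5

P(first=grey and the second token drawn is grey) = (7/16)·(6/15) = 7/40.
P(the second token drawn is grey) = Σ over first color = 7/40 + 21/80 = 7/16.
By Bayes, P(first=grey | the second token drawn is grey) = 7/40 / 7/16 = 2/5 ≈ 0.4000.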